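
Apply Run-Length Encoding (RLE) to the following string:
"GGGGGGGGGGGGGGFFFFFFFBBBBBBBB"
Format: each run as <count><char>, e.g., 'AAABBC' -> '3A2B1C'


Scanning runs left to right:
  i=0: run of 'G' x 14 -> '14G'
  i=14: run of 'F' x 7 -> '7F'
  i=21: run of 'B' x 8 -> '8B'

RLE = 14G7F8B


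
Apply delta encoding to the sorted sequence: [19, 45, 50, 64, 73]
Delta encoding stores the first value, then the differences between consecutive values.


First value: 19
Deltas:
  45 - 19 = 26
  50 - 45 = 5
  64 - 50 = 14
  73 - 64 = 9


Delta encoded: [19, 26, 5, 14, 9]


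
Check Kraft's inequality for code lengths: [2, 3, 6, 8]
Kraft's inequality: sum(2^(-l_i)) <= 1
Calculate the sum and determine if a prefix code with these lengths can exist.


Sum = 2^(-2) + 2^(-3) + 2^(-6) + 2^(-8)
    = 0.25 + 0.125 + 0.015625 + 0.00390625
    = 101/256 = 0.39453125
Since 0.39453125 <= 1, Kraft's inequality IS satisfied.
A prefix code with these lengths CAN exist.

Kraft sum = 0.39453125. Satisfied.


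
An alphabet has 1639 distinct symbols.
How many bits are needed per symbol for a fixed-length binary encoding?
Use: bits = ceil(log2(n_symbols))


log2(1639) = 10.6786
Bracket: 2^10 = 1024 < 1639 <= 2^11 = 2048
So ceil(log2(1639)) = 11

bits = ceil(log2(1639)) = ceil(10.6786) = 11 bits


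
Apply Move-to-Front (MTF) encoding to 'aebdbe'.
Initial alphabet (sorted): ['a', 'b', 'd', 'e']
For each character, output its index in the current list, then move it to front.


MTF encoding:
'a': index 0 in ['a', 'b', 'd', 'e'] -> ['a', 'b', 'd', 'e']
'e': index 3 in ['a', 'b', 'd', 'e'] -> ['e', 'a', 'b', 'd']
'b': index 2 in ['e', 'a', 'b', 'd'] -> ['b', 'e', 'a', 'd']
'd': index 3 in ['b', 'e', 'a', 'd'] -> ['d', 'b', 'e', 'a']
'b': index 1 in ['d', 'b', 'e', 'a'] -> ['b', 'd', 'e', 'a']
'e': index 2 in ['b', 'd', 'e', 'a'] -> ['e', 'b', 'd', 'a']


Output: [0, 3, 2, 3, 1, 2]


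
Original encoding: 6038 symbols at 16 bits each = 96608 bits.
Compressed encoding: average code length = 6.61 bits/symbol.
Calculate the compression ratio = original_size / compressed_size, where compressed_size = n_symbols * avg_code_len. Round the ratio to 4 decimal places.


original_size = n_symbols * orig_bits = 6038 * 16 = 96608 bits
compressed_size = n_symbols * avg_code_len = 6038 * 6.61 = 39911.18 bits
ratio = original_size / compressed_size = 96608 / 39911.18 = 2.4206

Compression ratio = 2.4206


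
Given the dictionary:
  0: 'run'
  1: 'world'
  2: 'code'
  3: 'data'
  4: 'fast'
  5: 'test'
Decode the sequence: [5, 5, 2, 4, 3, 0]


Look up each index in the dictionary:
  5 -> 'test'
  5 -> 'test'
  2 -> 'code'
  4 -> 'fast'
  3 -> 'data'
  0 -> 'run'

Decoded: "test test code fast data run"


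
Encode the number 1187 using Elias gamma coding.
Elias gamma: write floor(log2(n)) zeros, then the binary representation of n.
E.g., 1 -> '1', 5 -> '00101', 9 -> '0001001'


num_bits = floor(log2(1187)) + 1 = 11
leading_zeros = num_bits - 1 = 10
binary(1187) = 10010100011

Elias gamma(1187) = '0000000000' + '10010100011' = 000000000010010100011 (21 bits)


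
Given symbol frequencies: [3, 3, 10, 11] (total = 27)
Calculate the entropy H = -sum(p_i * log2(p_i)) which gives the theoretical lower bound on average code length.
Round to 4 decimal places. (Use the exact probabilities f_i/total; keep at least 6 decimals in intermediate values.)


Per-symbol terms -p_i * log2(p_i) with p_i = f_i/27:
  p = 3/27 = 0.111111: log2(p) = -3.169925, -p*log2(p) = 0.352214
  p = 3/27 = 0.111111: log2(p) = -3.169925, -p*log2(p) = 0.352214
  p = 10/27 = 0.370370: log2(p) = -1.432959, -p*log2(p) = 0.530726
  p = 11/27 = 0.407407: log2(p) = -1.295456, -p*log2(p) = 0.527778
H = 0.352214 + 0.352214 + 0.530726 + 0.527778 = 1.762932

H = 1.7629 bits/symbol


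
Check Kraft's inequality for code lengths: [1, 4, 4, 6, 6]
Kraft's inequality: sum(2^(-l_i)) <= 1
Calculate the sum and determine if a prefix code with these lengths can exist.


Sum = 2^(-1) + 2^(-4) + 2^(-4) + 2^(-6) + 2^(-6)
    = 0.5 + 0.0625 + 0.0625 + 0.015625 + 0.015625
    = 42/64 = 0.65625
Since 0.65625 <= 1, Kraft's inequality IS satisfied.
A prefix code with these lengths CAN exist.

Kraft sum = 0.65625. Satisfied.


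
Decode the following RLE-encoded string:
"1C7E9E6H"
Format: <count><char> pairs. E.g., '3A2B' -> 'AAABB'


Expanding each <count><char> pair:
  1C -> 'C'
  7E -> 'EEEEEEE'
  9E -> 'EEEEEEEEE'
  6H -> 'HHHHHH'

Decoded = CEEEEEEEEEEEEEEEEHHHHHH


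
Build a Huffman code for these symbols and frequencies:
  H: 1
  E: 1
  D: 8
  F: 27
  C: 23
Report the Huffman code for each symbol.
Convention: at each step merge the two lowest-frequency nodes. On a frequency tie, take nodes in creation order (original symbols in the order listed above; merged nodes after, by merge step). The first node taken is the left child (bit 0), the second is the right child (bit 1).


Huffman tree construction:
Step 1: Merge H(1) + E(1) = 2
Step 2: Merge (H+E)(2) + D(8) = 10
Step 3: Merge ((H+E)+D)(10) + C(23) = 33
Step 4: Merge F(27) + (((H+E)+D)+C)(33) = 60
Read each symbol's code off the tree from the root (left child = 0, right child = 1).

Codes:
  H: 1000 (length 4)
  E: 1001 (length 4)
  D: 101 (length 3)
  F: 0 (length 1)
  C: 11 (length 2)
Average code length: 105/60 = 1.7500 bits/symbol


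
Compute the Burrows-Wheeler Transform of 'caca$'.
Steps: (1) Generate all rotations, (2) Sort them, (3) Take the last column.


Rotations (sorted):
  0: $caca -> last char: a
  1: a$cac -> last char: c
  2: aca$c -> last char: c
  3: ca$ca -> last char: a
  4: caca$ -> last char: $


BWT = acca$


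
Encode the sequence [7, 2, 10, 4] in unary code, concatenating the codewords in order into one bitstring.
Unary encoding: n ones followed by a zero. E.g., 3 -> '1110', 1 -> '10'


Encode each number as n ones followed by a terminating 0:
  7 -> 11111110 (8 bits)
  2 -> 110 (3 bits)
  10 -> 11111111110 (11 bits)
  4 -> 11110 (5 bits)
Total length = 8 + 3 + 11 + 5 = 27 bits.

Unary([7, 2, 10, 4]) = 111111101101111111111011110 (27 bits)


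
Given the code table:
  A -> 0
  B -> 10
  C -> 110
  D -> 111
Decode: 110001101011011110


Decoding:
110 -> C
0 -> A
0 -> A
110 -> C
10 -> B
110 -> C
111 -> D
10 -> B


Result: CAACBCDB


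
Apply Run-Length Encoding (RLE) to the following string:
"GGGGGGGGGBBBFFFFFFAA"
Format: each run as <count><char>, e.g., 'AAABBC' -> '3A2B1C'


Scanning runs left to right:
  i=0: run of 'G' x 9 -> '9G'
  i=9: run of 'B' x 3 -> '3B'
  i=12: run of 'F' x 6 -> '6F'
  i=18: run of 'A' x 2 -> '2A'

RLE = 9G3B6F2A


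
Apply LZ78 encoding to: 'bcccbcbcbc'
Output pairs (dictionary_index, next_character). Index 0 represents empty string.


LZ78 encoding steps:
Dictionary: {0: ''}
Step 1: w='' (idx 0), next='b' -> output (0, 'b'), add 'b' as idx 1
Step 2: w='' (idx 0), next='c' -> output (0, 'c'), add 'c' as idx 2
Step 3: w='c' (idx 2), next='c' -> output (2, 'c'), add 'cc' as idx 3
Step 4: w='b' (idx 1), next='c' -> output (1, 'c'), add 'bc' as idx 4
Step 5: w='bc' (idx 4), next='b' -> output (4, 'b'), add 'bcb' as idx 5
Step 6: w='c' (idx 2), end of input -> output (2, '')


Encoded: [(0, 'b'), (0, 'c'), (2, 'c'), (1, 'c'), (4, 'b'), (2, '')]


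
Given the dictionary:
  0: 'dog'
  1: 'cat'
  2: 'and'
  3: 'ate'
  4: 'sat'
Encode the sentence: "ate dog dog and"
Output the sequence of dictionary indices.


Look up each word in the dictionary:
  'ate' -> 3
  'dog' -> 0
  'dog' -> 0
  'and' -> 2

Encoded: [3, 0, 0, 2]


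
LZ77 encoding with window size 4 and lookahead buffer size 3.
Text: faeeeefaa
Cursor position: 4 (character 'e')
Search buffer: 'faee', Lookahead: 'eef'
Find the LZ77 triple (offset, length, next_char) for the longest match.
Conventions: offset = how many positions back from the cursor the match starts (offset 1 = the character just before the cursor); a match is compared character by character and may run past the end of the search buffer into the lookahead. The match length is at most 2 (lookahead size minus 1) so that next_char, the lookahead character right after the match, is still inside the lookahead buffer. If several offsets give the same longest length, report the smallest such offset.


Try each offset into the search buffer:
  offset=1 (pos 3, char 'e'): match length 2
  offset=2 (pos 2, char 'e'): match length 2
  offset=3 (pos 1, char 'a'): match length 0
  offset=4 (pos 0, char 'f'): match length 0
Longest match has length 2, found at offsets 1, 2; take the smallest, offset 1.
next_char = character at position 4 + 2 = 6 -> 'f'

Best match: offset=1, length=2 (matching 'ee' starting at position 3)
LZ77 triple: (1, 2, 'f')


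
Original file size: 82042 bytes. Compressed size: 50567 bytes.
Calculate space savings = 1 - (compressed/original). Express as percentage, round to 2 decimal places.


ratio = compressed/original = 50567/82042 = 0.616355
savings = 1 - ratio = 1 - 0.616355 = 0.383645
as a percentage: 0.383645 * 100 = 38.36%

Space savings = 1 - 50567/82042 = 38.36%


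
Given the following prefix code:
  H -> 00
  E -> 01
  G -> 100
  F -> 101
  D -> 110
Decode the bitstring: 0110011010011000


Decoding step by step:
Bits 01 -> E
Bits 100 -> G
Bits 110 -> D
Bits 100 -> G
Bits 110 -> D
Bits 00 -> H


Decoded message: EGDGDH


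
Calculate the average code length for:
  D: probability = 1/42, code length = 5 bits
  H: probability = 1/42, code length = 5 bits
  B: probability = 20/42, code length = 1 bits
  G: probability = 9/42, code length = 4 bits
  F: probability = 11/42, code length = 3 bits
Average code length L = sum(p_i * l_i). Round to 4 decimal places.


Weighted contributions p_i * l_i:
  D: (1/42) * 5 = 5/42
  H: (1/42) * 5 = 5/42
  B: (20/42) * 1 = 20/42
  G: (9/42) * 4 = 36/42
  F: (11/42) * 3 = 33/42
Sum = (5 + 5 + 20 + 36 + 33)/42 = 99/42

L = 99/42 = 2.3571 bits/symbol


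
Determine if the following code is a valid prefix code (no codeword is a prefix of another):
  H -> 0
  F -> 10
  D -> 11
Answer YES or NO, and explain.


Checking each pair (does one codeword prefix another?):
  H='0' vs F='10': no prefix
  H='0' vs D='11': no prefix
  F='10' vs H='0': no prefix
  F='10' vs D='11': no prefix
  D='11' vs H='0': no prefix
  D='11' vs F='10': no prefix
No violation found over all pairs.

YES -- this is a valid prefix code. No codeword is a prefix of any other codeword.


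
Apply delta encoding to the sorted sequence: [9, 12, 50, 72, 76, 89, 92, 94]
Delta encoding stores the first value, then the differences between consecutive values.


First value: 9
Deltas:
  12 - 9 = 3
  50 - 12 = 38
  72 - 50 = 22
  76 - 72 = 4
  89 - 76 = 13
  92 - 89 = 3
  94 - 92 = 2


Delta encoded: [9, 3, 38, 22, 4, 13, 3, 2]


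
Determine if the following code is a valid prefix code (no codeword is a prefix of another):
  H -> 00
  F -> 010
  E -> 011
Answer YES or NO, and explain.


Checking each pair (does one codeword prefix another?):
  H='00' vs F='010': no prefix
  H='00' vs E='011': no prefix
  F='010' vs H='00': no prefix
  F='010' vs E='011': no prefix
  E='011' vs H='00': no prefix
  E='011' vs F='010': no prefix
No violation found over all pairs.

YES -- this is a valid prefix code. No codeword is a prefix of any other codeword.


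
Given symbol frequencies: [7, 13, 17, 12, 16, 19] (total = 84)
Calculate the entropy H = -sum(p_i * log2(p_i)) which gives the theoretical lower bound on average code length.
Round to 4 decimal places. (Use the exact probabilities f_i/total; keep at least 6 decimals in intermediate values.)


Per-symbol terms -p_i * log2(p_i) with p_i = f_i/84:
  p = 7/84 = 0.083333: log2(p) = -3.584963, -p*log2(p) = 0.298747
  p = 13/84 = 0.154762: log2(p) = -2.691878, -p*log2(p) = 0.416600
  p = 17/84 = 0.202381: log2(p) = -2.304855, -p*log2(p) = 0.466459
  p = 12/84 = 0.142857: log2(p) = -2.807355, -p*log2(p) = 0.401051
  p = 16/84 = 0.190476: log2(p) = -2.392317, -p*log2(p) = 0.455680
  p = 19/84 = 0.226190: log2(p) = -2.144390, -p*log2(p) = 0.485041
H = 0.298747 + 0.416600 + 0.466459 + 0.401051 + 0.455680 + 0.485041 = 2.523578

H = 2.5236 bits/symbol


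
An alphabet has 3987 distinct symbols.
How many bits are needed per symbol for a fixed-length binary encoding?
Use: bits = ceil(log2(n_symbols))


log2(3987) = 11.9611
Bracket: 2^11 = 2048 < 3987 <= 2^12 = 4096
So ceil(log2(3987)) = 12

bits = ceil(log2(3987)) = ceil(11.9611) = 12 bits


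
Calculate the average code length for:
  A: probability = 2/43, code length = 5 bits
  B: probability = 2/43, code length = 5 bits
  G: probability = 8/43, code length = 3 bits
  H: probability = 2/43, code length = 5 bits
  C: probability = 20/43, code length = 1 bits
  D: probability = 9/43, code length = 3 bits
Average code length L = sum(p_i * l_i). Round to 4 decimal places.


Weighted contributions p_i * l_i:
  A: (2/43) * 5 = 10/43
  B: (2/43) * 5 = 10/43
  G: (8/43) * 3 = 24/43
  H: (2/43) * 5 = 10/43
  C: (20/43) * 1 = 20/43
  D: (9/43) * 3 = 27/43
Sum = (10 + 10 + 24 + 10 + 20 + 27)/43 = 101/43

L = 101/43 = 2.3488 bits/symbol


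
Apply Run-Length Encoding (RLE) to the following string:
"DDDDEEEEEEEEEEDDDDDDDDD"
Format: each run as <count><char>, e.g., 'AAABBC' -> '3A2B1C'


Scanning runs left to right:
  i=0: run of 'D' x 4 -> '4D'
  i=4: run of 'E' x 10 -> '10E'
  i=14: run of 'D' x 9 -> '9D'

RLE = 4D10E9D


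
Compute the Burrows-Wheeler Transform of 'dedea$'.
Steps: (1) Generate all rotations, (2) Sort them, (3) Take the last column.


Rotations (sorted):
  0: $dedea -> last char: a
  1: a$dede -> last char: e
  2: dea$de -> last char: e
  3: dedea$ -> last char: $
  4: ea$ded -> last char: d
  5: edea$d -> last char: d


BWT = aee$dd


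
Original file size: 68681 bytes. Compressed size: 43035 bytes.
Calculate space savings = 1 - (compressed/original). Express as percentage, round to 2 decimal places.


ratio = compressed/original = 43035/68681 = 0.626593
savings = 1 - ratio = 1 - 0.626593 = 0.373407
as a percentage: 0.373407 * 100 = 37.34%

Space savings = 1 - 43035/68681 = 37.34%


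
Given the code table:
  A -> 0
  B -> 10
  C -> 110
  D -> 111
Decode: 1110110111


Decoding:
111 -> D
0 -> A
110 -> C
111 -> D


Result: DACD


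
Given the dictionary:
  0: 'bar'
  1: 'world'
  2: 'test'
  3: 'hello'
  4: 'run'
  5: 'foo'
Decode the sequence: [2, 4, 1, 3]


Look up each index in the dictionary:
  2 -> 'test'
  4 -> 'run'
  1 -> 'world'
  3 -> 'hello'

Decoded: "test run world hello"


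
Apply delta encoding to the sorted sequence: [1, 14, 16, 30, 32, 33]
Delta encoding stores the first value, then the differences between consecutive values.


First value: 1
Deltas:
  14 - 1 = 13
  16 - 14 = 2
  30 - 16 = 14
  32 - 30 = 2
  33 - 32 = 1


Delta encoded: [1, 13, 2, 14, 2, 1]


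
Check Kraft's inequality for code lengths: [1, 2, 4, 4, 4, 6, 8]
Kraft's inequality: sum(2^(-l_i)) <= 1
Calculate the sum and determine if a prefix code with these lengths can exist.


Sum = 2^(-1) + 2^(-2) + 2^(-4) + 2^(-4) + 2^(-4) + 2^(-6) + 2^(-8)
    = 0.5 + 0.25 + 0.0625 + 0.0625 + 0.0625 + 0.015625 + 0.00390625
    = 245/256 = 0.95703125
Since 0.95703125 <= 1, Kraft's inequality IS satisfied.
A prefix code with these lengths CAN exist.

Kraft sum = 0.95703125. Satisfied.


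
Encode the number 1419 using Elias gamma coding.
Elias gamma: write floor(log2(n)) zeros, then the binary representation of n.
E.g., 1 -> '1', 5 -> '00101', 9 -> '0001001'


num_bits = floor(log2(1419)) + 1 = 11
leading_zeros = num_bits - 1 = 10
binary(1419) = 10110001011

Elias gamma(1419) = '0000000000' + '10110001011' = 000000000010110001011 (21 bits)


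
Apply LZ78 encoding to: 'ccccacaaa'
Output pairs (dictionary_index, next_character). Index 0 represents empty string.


LZ78 encoding steps:
Dictionary: {0: ''}
Step 1: w='' (idx 0), next='c' -> output (0, 'c'), add 'c' as idx 1
Step 2: w='c' (idx 1), next='c' -> output (1, 'c'), add 'cc' as idx 2
Step 3: w='c' (idx 1), next='a' -> output (1, 'a'), add 'ca' as idx 3
Step 4: w='ca' (idx 3), next='a' -> output (3, 'a'), add 'caa' as idx 4
Step 5: w='' (idx 0), next='a' -> output (0, 'a'), add 'a' as idx 5


Encoded: [(0, 'c'), (1, 'c'), (1, 'a'), (3, 'a'), (0, 'a')]


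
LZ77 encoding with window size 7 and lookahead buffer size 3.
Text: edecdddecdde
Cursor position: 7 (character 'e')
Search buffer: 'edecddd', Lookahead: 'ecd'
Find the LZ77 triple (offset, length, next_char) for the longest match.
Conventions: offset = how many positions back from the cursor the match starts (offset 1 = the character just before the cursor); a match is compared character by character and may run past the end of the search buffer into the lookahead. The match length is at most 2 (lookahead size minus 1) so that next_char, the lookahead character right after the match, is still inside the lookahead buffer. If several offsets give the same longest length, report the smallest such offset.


Try each offset into the search buffer:
  offset=1 (pos 6, char 'd'): match length 0
  offset=2 (pos 5, char 'd'): match length 0
  offset=3 (pos 4, char 'd'): match length 0
  offset=4 (pos 3, char 'c'): match length 0
  offset=5 (pos 2, char 'e'): match length 2
  offset=6 (pos 1, char 'd'): match length 0
  offset=7 (pos 0, char 'e'): match length 1
Longest match has length 2 at offset 5.
next_char = character at position 7 + 2 = 9 -> 'd'

Best match: offset=5, length=2 (matching 'ec' starting at position 2)
LZ77 triple: (5, 2, 'd')


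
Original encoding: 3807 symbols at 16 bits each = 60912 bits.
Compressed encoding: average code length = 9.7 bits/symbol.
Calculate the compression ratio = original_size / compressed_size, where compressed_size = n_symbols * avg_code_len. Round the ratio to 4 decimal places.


original_size = n_symbols * orig_bits = 3807 * 16 = 60912 bits
compressed_size = n_symbols * avg_code_len = 3807 * 9.7 = 36927.9 bits
ratio = original_size / compressed_size = 60912 / 36927.9 = 1.6495

Compression ratio = 1.6495


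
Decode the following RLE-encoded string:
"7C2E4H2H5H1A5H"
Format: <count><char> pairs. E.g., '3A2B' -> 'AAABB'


Expanding each <count><char> pair:
  7C -> 'CCCCCCC'
  2E -> 'EE'
  4H -> 'HHHH'
  2H -> 'HH'
  5H -> 'HHHHH'
  1A -> 'A'
  5H -> 'HHHHH'

Decoded = CCCCCCCEEHHHHHHHHHHHAHHHHH


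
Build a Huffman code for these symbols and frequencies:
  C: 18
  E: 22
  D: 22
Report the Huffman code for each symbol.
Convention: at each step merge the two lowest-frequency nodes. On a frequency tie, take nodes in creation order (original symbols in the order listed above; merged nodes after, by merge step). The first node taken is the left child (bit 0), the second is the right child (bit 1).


Huffman tree construction:
Step 1: Merge C(18) + E(22) = 40
Step 2: Merge D(22) + (C+E)(40) = 62
Read each symbol's code off the tree from the root (left child = 0, right child = 1).

Codes:
  C: 10 (length 2)
  E: 11 (length 2)
  D: 0 (length 1)
Average code length: 102/62 = 1.6452 bits/symbol


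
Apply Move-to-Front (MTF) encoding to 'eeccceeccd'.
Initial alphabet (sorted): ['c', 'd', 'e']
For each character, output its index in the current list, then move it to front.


MTF encoding:
'e': index 2 in ['c', 'd', 'e'] -> ['e', 'c', 'd']
'e': index 0 in ['e', 'c', 'd'] -> ['e', 'c', 'd']
'c': index 1 in ['e', 'c', 'd'] -> ['c', 'e', 'd']
'c': index 0 in ['c', 'e', 'd'] -> ['c', 'e', 'd']
'c': index 0 in ['c', 'e', 'd'] -> ['c', 'e', 'd']
'e': index 1 in ['c', 'e', 'd'] -> ['e', 'c', 'd']
'e': index 0 in ['e', 'c', 'd'] -> ['e', 'c', 'd']
'c': index 1 in ['e', 'c', 'd'] -> ['c', 'e', 'd']
'c': index 0 in ['c', 'e', 'd'] -> ['c', 'e', 'd']
'd': index 2 in ['c', 'e', 'd'] -> ['d', 'c', 'e']


Output: [2, 0, 1, 0, 0, 1, 0, 1, 0, 2]


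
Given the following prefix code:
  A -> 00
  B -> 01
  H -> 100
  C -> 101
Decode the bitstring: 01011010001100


Decoding step by step:
Bits 01 -> B
Bits 01 -> B
Bits 101 -> C
Bits 00 -> A
Bits 01 -> B
Bits 100 -> H


Decoded message: BBCABH


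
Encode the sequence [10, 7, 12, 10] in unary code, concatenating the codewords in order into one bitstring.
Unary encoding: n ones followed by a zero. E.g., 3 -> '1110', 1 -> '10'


Encode each number as n ones followed by a terminating 0:
  10 -> 11111111110 (11 bits)
  7 -> 11111110 (8 bits)
  12 -> 1111111111110 (13 bits)
  10 -> 11111111110 (11 bits)
Total length = 11 + 8 + 13 + 11 = 43 bits.

Unary([10, 7, 12, 10]) = 1111111111011111110111111111111011111111110 (43 bits)


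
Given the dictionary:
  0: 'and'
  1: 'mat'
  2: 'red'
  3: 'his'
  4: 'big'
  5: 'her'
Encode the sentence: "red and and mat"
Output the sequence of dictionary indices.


Look up each word in the dictionary:
  'red' -> 2
  'and' -> 0
  'and' -> 0
  'mat' -> 1

Encoded: [2, 0, 0, 1]


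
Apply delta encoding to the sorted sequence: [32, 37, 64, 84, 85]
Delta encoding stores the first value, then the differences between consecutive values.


First value: 32
Deltas:
  37 - 32 = 5
  64 - 37 = 27
  84 - 64 = 20
  85 - 84 = 1


Delta encoded: [32, 5, 27, 20, 1]


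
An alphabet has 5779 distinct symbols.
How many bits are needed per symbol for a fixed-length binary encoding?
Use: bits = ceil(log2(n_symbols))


log2(5779) = 12.4966
Bracket: 2^12 = 4096 < 5779 <= 2^13 = 8192
So ceil(log2(5779)) = 13

bits = ceil(log2(5779)) = ceil(12.4966) = 13 bits


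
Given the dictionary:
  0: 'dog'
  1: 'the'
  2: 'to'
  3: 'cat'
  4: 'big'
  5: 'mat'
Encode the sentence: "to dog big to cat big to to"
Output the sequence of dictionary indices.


Look up each word in the dictionary:
  'to' -> 2
  'dog' -> 0
  'big' -> 4
  'to' -> 2
  'cat' -> 3
  'big' -> 4
  'to' -> 2
  'to' -> 2

Encoded: [2, 0, 4, 2, 3, 4, 2, 2]


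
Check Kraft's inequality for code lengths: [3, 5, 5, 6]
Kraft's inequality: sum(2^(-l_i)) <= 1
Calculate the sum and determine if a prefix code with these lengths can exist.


Sum = 2^(-3) + 2^(-5) + 2^(-5) + 2^(-6)
    = 0.125 + 0.03125 + 0.03125 + 0.015625
    = 13/64 = 0.203125
Since 0.203125 <= 1, Kraft's inequality IS satisfied.
A prefix code with these lengths CAN exist.

Kraft sum = 0.203125. Satisfied.


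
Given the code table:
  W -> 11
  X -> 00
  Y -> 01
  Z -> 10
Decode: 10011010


Decoding:
10 -> Z
01 -> Y
10 -> Z
10 -> Z


Result: ZYZZ


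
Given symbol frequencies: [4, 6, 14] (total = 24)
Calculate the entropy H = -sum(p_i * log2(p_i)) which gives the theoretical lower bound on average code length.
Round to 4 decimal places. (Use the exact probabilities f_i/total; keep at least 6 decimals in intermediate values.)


Per-symbol terms -p_i * log2(p_i) with p_i = f_i/24:
  p = 4/24 = 0.166667: log2(p) = -2.584963, -p*log2(p) = 0.430827
  p = 6/24 = 0.250000: log2(p) = -2.000000, -p*log2(p) = 0.500000
  p = 14/24 = 0.583333: log2(p) = -0.777608, -p*log2(p) = 0.453604
H = 0.430827 + 0.500000 + 0.453604 = 1.384431

H = 1.3844 bits/symbol


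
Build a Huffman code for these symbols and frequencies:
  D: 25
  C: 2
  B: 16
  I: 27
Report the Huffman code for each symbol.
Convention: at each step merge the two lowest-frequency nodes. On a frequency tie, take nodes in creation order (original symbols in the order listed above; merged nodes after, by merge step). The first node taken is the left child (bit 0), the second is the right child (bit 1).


Huffman tree construction:
Step 1: Merge C(2) + B(16) = 18
Step 2: Merge (C+B)(18) + D(25) = 43
Step 3: Merge I(27) + ((C+B)+D)(43) = 70
Read each symbol's code off the tree from the root (left child = 0, right child = 1).

Codes:
  D: 11 (length 2)
  C: 100 (length 3)
  B: 101 (length 3)
  I: 0 (length 1)
Average code length: 131/70 = 1.8714 bits/symbol


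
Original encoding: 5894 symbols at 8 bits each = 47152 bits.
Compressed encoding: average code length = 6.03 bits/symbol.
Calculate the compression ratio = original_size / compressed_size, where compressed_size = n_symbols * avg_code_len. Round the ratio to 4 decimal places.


original_size = n_symbols * orig_bits = 5894 * 8 = 47152 bits
compressed_size = n_symbols * avg_code_len = 5894 * 6.03 = 35540.82 bits
ratio = original_size / compressed_size = 47152 / 35540.82 = 1.3267

Compression ratio = 1.3267


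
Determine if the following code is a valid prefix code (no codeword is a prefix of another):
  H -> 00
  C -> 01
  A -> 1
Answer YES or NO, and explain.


Checking each pair (does one codeword prefix another?):
  H='00' vs C='01': no prefix
  H='00' vs A='1': no prefix
  C='01' vs H='00': no prefix
  C='01' vs A='1': no prefix
  A='1' vs H='00': no prefix
  A='1' vs C='01': no prefix
No violation found over all pairs.

YES -- this is a valid prefix code. No codeword is a prefix of any other codeword.


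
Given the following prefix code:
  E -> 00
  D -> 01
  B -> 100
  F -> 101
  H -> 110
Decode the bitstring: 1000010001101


Decoding step by step:
Bits 100 -> B
Bits 00 -> E
Bits 100 -> B
Bits 01 -> D
Bits 101 -> F


Decoded message: BEBDF


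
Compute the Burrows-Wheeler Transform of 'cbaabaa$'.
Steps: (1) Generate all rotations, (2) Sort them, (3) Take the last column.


Rotations (sorted):
  0: $cbaabaa -> last char: a
  1: a$cbaaba -> last char: a
  2: aa$cbaab -> last char: b
  3: aabaa$cb -> last char: b
  4: abaa$cba -> last char: a
  5: baa$cbaa -> last char: a
  6: baabaa$c -> last char: c
  7: cbaabaa$ -> last char: $


BWT = aabbaac$


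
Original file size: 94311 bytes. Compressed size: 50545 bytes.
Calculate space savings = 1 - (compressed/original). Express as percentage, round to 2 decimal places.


ratio = compressed/original = 50545/94311 = 0.53594
savings = 1 - ratio = 1 - 0.53594 = 0.46406
as a percentage: 0.46406 * 100 = 46.41%

Space savings = 1 - 50545/94311 = 46.41%


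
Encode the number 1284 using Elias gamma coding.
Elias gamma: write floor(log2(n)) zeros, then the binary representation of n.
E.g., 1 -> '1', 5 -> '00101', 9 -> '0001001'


num_bits = floor(log2(1284)) + 1 = 11
leading_zeros = num_bits - 1 = 10
binary(1284) = 10100000100

Elias gamma(1284) = '0000000000' + '10100000100' = 000000000010100000100 (21 bits)


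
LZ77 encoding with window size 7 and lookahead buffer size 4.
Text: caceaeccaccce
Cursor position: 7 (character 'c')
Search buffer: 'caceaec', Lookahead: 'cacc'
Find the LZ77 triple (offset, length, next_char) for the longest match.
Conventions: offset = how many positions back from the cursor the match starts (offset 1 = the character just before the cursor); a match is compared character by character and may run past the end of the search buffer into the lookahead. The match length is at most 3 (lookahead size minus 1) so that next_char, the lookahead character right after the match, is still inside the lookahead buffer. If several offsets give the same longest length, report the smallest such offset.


Try each offset into the search buffer:
  offset=1 (pos 6, char 'c'): match length 1
  offset=2 (pos 5, char 'e'): match length 0
  offset=3 (pos 4, char 'a'): match length 0
  offset=4 (pos 3, char 'e'): match length 0
  offset=5 (pos 2, char 'c'): match length 1
  offset=6 (pos 1, char 'a'): match length 0
  offset=7 (pos 0, char 'c'): match length 3
Longest match has length 3 at offset 7.
next_char = character at position 7 + 3 = 10 -> 'c'

Best match: offset=7, length=3 (matching 'cac' starting at position 0)
LZ77 triple: (7, 3, 'c')


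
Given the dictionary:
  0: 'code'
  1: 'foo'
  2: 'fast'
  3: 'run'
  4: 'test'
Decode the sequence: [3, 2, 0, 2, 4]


Look up each index in the dictionary:
  3 -> 'run'
  2 -> 'fast'
  0 -> 'code'
  2 -> 'fast'
  4 -> 'test'

Decoded: "run fast code fast test"


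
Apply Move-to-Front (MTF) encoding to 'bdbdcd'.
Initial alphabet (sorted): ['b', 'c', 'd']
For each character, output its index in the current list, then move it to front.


MTF encoding:
'b': index 0 in ['b', 'c', 'd'] -> ['b', 'c', 'd']
'd': index 2 in ['b', 'c', 'd'] -> ['d', 'b', 'c']
'b': index 1 in ['d', 'b', 'c'] -> ['b', 'd', 'c']
'd': index 1 in ['b', 'd', 'c'] -> ['d', 'b', 'c']
'c': index 2 in ['d', 'b', 'c'] -> ['c', 'd', 'b']
'd': index 1 in ['c', 'd', 'b'] -> ['d', 'c', 'b']


Output: [0, 2, 1, 1, 2, 1]


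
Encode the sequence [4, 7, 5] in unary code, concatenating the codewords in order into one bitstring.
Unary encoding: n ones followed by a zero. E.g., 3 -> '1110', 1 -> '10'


Encode each number as n ones followed by a terminating 0:
  4 -> 11110 (5 bits)
  7 -> 11111110 (8 bits)
  5 -> 111110 (6 bits)
Total length = 5 + 8 + 6 = 19 bits.

Unary([4, 7, 5]) = 1111011111110111110 (19 bits)


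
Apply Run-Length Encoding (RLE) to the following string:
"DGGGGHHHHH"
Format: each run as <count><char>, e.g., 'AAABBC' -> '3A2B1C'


Scanning runs left to right:
  i=0: run of 'D' x 1 -> '1D'
  i=1: run of 'G' x 4 -> '4G'
  i=5: run of 'H' x 5 -> '5H'

RLE = 1D4G5H


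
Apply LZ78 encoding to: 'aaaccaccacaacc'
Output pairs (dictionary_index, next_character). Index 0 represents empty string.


LZ78 encoding steps:
Dictionary: {0: ''}
Step 1: w='' (idx 0), next='a' -> output (0, 'a'), add 'a' as idx 1
Step 2: w='a' (idx 1), next='a' -> output (1, 'a'), add 'aa' as idx 2
Step 3: w='' (idx 0), next='c' -> output (0, 'c'), add 'c' as idx 3
Step 4: w='c' (idx 3), next='a' -> output (3, 'a'), add 'ca' as idx 4
Step 5: w='c' (idx 3), next='c' -> output (3, 'c'), add 'cc' as idx 5
Step 6: w='a' (idx 1), next='c' -> output (1, 'c'), add 'ac' as idx 6
Step 7: w='aa' (idx 2), next='c' -> output (2, 'c'), add 'aac' as idx 7
Step 8: w='c' (idx 3), end of input -> output (3, '')


Encoded: [(0, 'a'), (1, 'a'), (0, 'c'), (3, 'a'), (3, 'c'), (1, 'c'), (2, 'c'), (3, '')]


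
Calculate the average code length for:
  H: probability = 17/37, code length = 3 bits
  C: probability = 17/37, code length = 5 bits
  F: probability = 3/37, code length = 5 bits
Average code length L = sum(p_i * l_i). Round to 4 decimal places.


Weighted contributions p_i * l_i:
  H: (17/37) * 3 = 51/37
  C: (17/37) * 5 = 85/37
  F: (3/37) * 5 = 15/37
Sum = (51 + 85 + 15)/37 = 151/37

L = 151/37 = 4.0811 bits/symbol


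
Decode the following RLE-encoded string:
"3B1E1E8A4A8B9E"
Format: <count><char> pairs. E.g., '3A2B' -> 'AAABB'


Expanding each <count><char> pair:
  3B -> 'BBB'
  1E -> 'E'
  1E -> 'E'
  8A -> 'AAAAAAAA'
  4A -> 'AAAA'
  8B -> 'BBBBBBBB'
  9E -> 'EEEEEEEEE'

Decoded = BBBEEAAAAAAAAAAAABBBBBBBBEEEEEEEEE


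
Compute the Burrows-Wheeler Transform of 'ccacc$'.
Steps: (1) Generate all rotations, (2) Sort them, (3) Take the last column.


Rotations (sorted):
  0: $ccacc -> last char: c
  1: acc$cc -> last char: c
  2: c$ccac -> last char: c
  3: cacc$c -> last char: c
  4: cc$cca -> last char: a
  5: ccacc$ -> last char: $


BWT = cccca$


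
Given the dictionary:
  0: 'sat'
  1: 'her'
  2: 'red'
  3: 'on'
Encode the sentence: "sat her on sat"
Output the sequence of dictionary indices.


Look up each word in the dictionary:
  'sat' -> 0
  'her' -> 1
  'on' -> 3
  'sat' -> 0

Encoded: [0, 1, 3, 0]


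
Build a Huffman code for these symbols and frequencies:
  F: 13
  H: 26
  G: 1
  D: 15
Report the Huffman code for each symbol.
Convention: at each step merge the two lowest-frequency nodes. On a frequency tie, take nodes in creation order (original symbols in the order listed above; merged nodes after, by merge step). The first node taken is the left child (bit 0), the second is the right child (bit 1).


Huffman tree construction:
Step 1: Merge G(1) + F(13) = 14
Step 2: Merge (G+F)(14) + D(15) = 29
Step 3: Merge H(26) + ((G+F)+D)(29) = 55
Read each symbol's code off the tree from the root (left child = 0, right child = 1).

Codes:
  F: 101 (length 3)
  H: 0 (length 1)
  G: 100 (length 3)
  D: 11 (length 2)
Average code length: 98/55 = 1.7818 bits/symbol


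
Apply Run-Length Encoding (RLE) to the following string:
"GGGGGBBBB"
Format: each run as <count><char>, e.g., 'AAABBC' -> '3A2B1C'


Scanning runs left to right:
  i=0: run of 'G' x 5 -> '5G'
  i=5: run of 'B' x 4 -> '4B'

RLE = 5G4B


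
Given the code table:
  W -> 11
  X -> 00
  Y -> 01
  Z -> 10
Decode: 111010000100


Decoding:
11 -> W
10 -> Z
10 -> Z
00 -> X
01 -> Y
00 -> X


Result: WZZXYX


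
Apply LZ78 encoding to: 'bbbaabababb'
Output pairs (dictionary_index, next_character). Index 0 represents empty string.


LZ78 encoding steps:
Dictionary: {0: ''}
Step 1: w='' (idx 0), next='b' -> output (0, 'b'), add 'b' as idx 1
Step 2: w='b' (idx 1), next='b' -> output (1, 'b'), add 'bb' as idx 2
Step 3: w='' (idx 0), next='a' -> output (0, 'a'), add 'a' as idx 3
Step 4: w='a' (idx 3), next='b' -> output (3, 'b'), add 'ab' as idx 4
Step 5: w='ab' (idx 4), next='a' -> output (4, 'a'), add 'aba' as idx 5
Step 6: w='bb' (idx 2), end of input -> output (2, '')


Encoded: [(0, 'b'), (1, 'b'), (0, 'a'), (3, 'b'), (4, 'a'), (2, '')]


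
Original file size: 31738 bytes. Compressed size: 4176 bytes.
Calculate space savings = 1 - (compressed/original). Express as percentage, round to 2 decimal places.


ratio = compressed/original = 4176/31738 = 0.131577
savings = 1 - ratio = 1 - 0.131577 = 0.868423
as a percentage: 0.868423 * 100 = 86.84%

Space savings = 1 - 4176/31738 = 86.84%


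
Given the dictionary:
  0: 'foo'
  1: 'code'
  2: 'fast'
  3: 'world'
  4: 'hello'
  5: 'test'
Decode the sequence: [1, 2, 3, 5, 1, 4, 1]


Look up each index in the dictionary:
  1 -> 'code'
  2 -> 'fast'
  3 -> 'world'
  5 -> 'test'
  1 -> 'code'
  4 -> 'hello'
  1 -> 'code'

Decoded: "code fast world test code hello code"


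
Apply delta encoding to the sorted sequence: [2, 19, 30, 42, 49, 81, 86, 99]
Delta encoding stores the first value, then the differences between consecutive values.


First value: 2
Deltas:
  19 - 2 = 17
  30 - 19 = 11
  42 - 30 = 12
  49 - 42 = 7
  81 - 49 = 32
  86 - 81 = 5
  99 - 86 = 13


Delta encoded: [2, 17, 11, 12, 7, 32, 5, 13]


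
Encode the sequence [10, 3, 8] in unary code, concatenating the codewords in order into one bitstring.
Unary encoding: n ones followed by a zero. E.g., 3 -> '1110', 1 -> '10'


Encode each number as n ones followed by a terminating 0:
  10 -> 11111111110 (11 bits)
  3 -> 1110 (4 bits)
  8 -> 111111110 (9 bits)
Total length = 11 + 4 + 9 = 24 bits.

Unary([10, 3, 8]) = 111111111101110111111110 (24 bits)


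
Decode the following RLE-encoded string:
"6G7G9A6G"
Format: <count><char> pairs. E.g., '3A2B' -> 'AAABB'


Expanding each <count><char> pair:
  6G -> 'GGGGGG'
  7G -> 'GGGGGGG'
  9A -> 'AAAAAAAAA'
  6G -> 'GGGGGG'

Decoded = GGGGGGGGGGGGGAAAAAAAAAGGGGGG


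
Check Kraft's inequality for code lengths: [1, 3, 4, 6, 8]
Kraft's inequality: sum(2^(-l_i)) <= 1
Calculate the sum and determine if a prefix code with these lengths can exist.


Sum = 2^(-1) + 2^(-3) + 2^(-4) + 2^(-6) + 2^(-8)
    = 0.5 + 0.125 + 0.0625 + 0.015625 + 0.00390625
    = 181/256 = 0.70703125
Since 0.70703125 <= 1, Kraft's inequality IS satisfied.
A prefix code with these lengths CAN exist.

Kraft sum = 0.70703125. Satisfied.


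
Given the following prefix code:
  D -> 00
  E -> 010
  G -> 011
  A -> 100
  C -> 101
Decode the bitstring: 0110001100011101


Decoding step by step:
Bits 011 -> G
Bits 00 -> D
Bits 011 -> G
Bits 00 -> D
Bits 011 -> G
Bits 101 -> C


Decoded message: GDGDGC


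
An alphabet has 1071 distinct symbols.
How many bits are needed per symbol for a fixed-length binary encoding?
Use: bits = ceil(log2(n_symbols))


log2(1071) = 10.0647
Bracket: 2^10 = 1024 < 1071 <= 2^11 = 2048
So ceil(log2(1071)) = 11

bits = ceil(log2(1071)) = ceil(10.0647) = 11 bits


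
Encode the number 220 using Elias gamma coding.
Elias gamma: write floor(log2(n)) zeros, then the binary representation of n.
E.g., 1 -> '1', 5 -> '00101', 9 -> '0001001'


num_bits = floor(log2(220)) + 1 = 8
leading_zeros = num_bits - 1 = 7
binary(220) = 11011100

Elias gamma(220) = '0000000' + '11011100' = 000000011011100 (15 bits)


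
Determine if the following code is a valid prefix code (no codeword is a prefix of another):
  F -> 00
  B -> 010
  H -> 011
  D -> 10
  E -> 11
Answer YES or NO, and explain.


Checking each pair (does one codeword prefix another?):
  F='00' vs B='010': no prefix
  F='00' vs H='011': no prefix
  F='00' vs D='10': no prefix
  F='00' vs E='11': no prefix
  B='010' vs F='00': no prefix
  B='010' vs H='011': no prefix
  B='010' vs D='10': no prefix
  B='010' vs E='11': no prefix
  H='011' vs F='00': no prefix
  H='011' vs B='010': no prefix
  H='011' vs D='10': no prefix
  H='011' vs E='11': no prefix
  D='10' vs F='00': no prefix
  D='10' vs B='010': no prefix
  D='10' vs H='011': no prefix
  D='10' vs E='11': no prefix
  E='11' vs F='00': no prefix
  E='11' vs B='010': no prefix
  E='11' vs H='011': no prefix
  E='11' vs D='10': no prefix
No violation found over all pairs.

YES -- this is a valid prefix code. No codeword is a prefix of any other codeword.


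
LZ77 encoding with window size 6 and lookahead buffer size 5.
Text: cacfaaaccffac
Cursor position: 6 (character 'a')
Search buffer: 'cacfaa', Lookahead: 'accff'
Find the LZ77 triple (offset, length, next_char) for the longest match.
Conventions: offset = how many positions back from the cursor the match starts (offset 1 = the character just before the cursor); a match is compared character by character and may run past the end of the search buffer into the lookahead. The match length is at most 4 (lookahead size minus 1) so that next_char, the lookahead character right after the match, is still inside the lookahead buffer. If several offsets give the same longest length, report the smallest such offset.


Try each offset into the search buffer:
  offset=1 (pos 5, char 'a'): match length 1
  offset=2 (pos 4, char 'a'): match length 1
  offset=3 (pos 3, char 'f'): match length 0
  offset=4 (pos 2, char 'c'): match length 0
  offset=5 (pos 1, char 'a'): match length 2
  offset=6 (pos 0, char 'c'): match length 0
Longest match has length 2 at offset 5.
next_char = character at position 6 + 2 = 8 -> 'c'

Best match: offset=5, length=2 (matching 'ac' starting at position 1)
LZ77 triple: (5, 2, 'c')


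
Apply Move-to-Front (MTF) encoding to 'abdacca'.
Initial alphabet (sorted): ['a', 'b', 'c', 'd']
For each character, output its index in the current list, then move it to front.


MTF encoding:
'a': index 0 in ['a', 'b', 'c', 'd'] -> ['a', 'b', 'c', 'd']
'b': index 1 in ['a', 'b', 'c', 'd'] -> ['b', 'a', 'c', 'd']
'd': index 3 in ['b', 'a', 'c', 'd'] -> ['d', 'b', 'a', 'c']
'a': index 2 in ['d', 'b', 'a', 'c'] -> ['a', 'd', 'b', 'c']
'c': index 3 in ['a', 'd', 'b', 'c'] -> ['c', 'a', 'd', 'b']
'c': index 0 in ['c', 'a', 'd', 'b'] -> ['c', 'a', 'd', 'b']
'a': index 1 in ['c', 'a', 'd', 'b'] -> ['a', 'c', 'd', 'b']


Output: [0, 1, 3, 2, 3, 0, 1]


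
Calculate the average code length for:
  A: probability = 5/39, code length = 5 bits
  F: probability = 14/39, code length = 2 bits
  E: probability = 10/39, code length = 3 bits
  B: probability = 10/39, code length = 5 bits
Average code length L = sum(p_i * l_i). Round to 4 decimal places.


Weighted contributions p_i * l_i:
  A: (5/39) * 5 = 25/39
  F: (14/39) * 2 = 28/39
  E: (10/39) * 3 = 30/39
  B: (10/39) * 5 = 50/39
Sum = (25 + 28 + 30 + 50)/39 = 133/39

L = 133/39 = 3.4103 bits/symbol


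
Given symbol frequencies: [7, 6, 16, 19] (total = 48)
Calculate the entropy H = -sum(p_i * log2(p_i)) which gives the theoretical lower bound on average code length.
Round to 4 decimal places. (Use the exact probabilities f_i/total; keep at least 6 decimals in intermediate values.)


Per-symbol terms -p_i * log2(p_i) with p_i = f_i/48:
  p = 7/48 = 0.145833: log2(p) = -2.777608, -p*log2(p) = 0.405068
  p = 6/48 = 0.125000: log2(p) = -3.000000, -p*log2(p) = 0.375000
  p = 16/48 = 0.333333: log2(p) = -1.584963, -p*log2(p) = 0.528321
  p = 19/48 = 0.395833: log2(p) = -1.337035, -p*log2(p) = 0.529243
H = 0.405068 + 0.375000 + 0.528321 + 0.529243 = 1.837632

H = 1.8376 bits/symbol


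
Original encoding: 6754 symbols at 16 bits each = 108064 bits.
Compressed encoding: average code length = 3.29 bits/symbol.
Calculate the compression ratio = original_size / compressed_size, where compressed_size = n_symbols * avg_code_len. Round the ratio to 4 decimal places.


original_size = n_symbols * orig_bits = 6754 * 16 = 108064 bits
compressed_size = n_symbols * avg_code_len = 6754 * 3.29 = 22220.66 bits
ratio = original_size / compressed_size = 108064 / 22220.66 = 4.8632

Compression ratio = 4.8632
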